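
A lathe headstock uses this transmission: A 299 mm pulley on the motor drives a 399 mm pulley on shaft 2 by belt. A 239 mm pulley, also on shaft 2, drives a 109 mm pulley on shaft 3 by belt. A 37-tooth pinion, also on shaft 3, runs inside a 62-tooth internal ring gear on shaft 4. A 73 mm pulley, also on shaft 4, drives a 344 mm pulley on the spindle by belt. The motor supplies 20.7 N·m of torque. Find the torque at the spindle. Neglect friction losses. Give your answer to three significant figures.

99.5 N·m

Belt: ratio = 399/299 = 1.3344; torque at shaft 2 = 20.7 × 1.3344 = 27.623 N·m.
Belt: ratio = 109/239 = 0.45607; torque at shaft 3 = 27.623 × 0.45607 = 12.598 N·m.
Internal gear: ratio = 62/37 = 1.6757; torque at shaft 4 = 12.598 × 1.6757 = 21.11 N·m.
Belt: ratio = 344/73 = 4.7123; torque at the spindle = 21.11 × 4.7123 = 99.478 N·m.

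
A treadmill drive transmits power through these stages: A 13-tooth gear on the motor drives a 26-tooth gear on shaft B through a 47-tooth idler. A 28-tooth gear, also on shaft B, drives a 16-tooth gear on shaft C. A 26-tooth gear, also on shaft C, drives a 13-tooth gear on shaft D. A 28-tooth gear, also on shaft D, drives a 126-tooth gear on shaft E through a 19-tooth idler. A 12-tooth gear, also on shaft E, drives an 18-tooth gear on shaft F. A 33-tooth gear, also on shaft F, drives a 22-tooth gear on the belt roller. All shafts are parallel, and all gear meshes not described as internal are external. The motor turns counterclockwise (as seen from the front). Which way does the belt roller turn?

the motor → shaft B: driver → idler → driven is 2 external meshes, 2 reversals → CCW.
shaft B → shaft C: external mesh, 1 reversal → CW.
shaft C → shaft D: external mesh, 1 reversal → CCW.
shaft D → shaft E: driver → idler → driven is 2 external meshes, 2 reversals → CCW.
shaft E → shaft F: external mesh, 1 reversal → CW.
shaft F → the belt roller: external mesh, 1 reversal → CCW.
8 reversals in total — an even number — so the belt roller turns the same way as the motor.

counterclockwise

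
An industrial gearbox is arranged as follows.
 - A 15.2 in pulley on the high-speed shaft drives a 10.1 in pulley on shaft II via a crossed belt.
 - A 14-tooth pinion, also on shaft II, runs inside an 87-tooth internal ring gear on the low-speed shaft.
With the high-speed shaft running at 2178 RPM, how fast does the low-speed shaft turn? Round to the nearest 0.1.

527.5 RPM

the high-speed shaft → shaft II (belt, 10.1/15.2): 2178 ÷ 0.66447 = 3277.8 RPM
shaft II → the low-speed shaft (internal gear, 87/14): 3277.8 ÷ 6.2143 = 527.46 RPM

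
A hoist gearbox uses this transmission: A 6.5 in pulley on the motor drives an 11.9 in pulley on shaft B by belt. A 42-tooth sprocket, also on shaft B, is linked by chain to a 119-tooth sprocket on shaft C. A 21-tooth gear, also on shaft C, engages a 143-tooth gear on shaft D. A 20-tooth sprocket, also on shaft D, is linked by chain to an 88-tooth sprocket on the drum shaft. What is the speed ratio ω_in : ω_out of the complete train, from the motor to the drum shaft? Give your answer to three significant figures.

Each stage contributes driven/driver: belt 11.9/6.5 = 1.8308, chain 119/42 = 2.8333, gear mesh 143/21 = 6.8095, chain 88/20 = 4.4.
Overall: 1.8308 × 2.8333 × 6.8095 × 4.4 = 155.42.

155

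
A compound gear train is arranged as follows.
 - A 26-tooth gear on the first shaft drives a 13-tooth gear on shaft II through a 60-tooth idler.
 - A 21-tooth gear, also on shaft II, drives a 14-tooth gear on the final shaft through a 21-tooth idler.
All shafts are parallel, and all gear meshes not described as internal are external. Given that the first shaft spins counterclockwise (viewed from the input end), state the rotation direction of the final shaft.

counterclockwise

the first shaft → shaft II: driver → idler → driven is 2 external meshes, 2 reversals → CCW.
shaft II → the final shaft: driver → idler → driven is 2 external meshes, 2 reversals → CCW.
4 reversals in total — an even number — so the final shaft turns the same way as the first shaft.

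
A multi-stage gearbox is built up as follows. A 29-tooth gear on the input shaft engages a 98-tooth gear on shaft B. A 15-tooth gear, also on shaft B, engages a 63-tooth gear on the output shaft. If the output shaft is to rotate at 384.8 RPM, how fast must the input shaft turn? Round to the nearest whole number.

Overall ratio R = 3.3793 × 4.2 = 14.193.
Required input speed = output speed × R = 384.8 × 14.193 = 5461.5 RPM.

5462 RPM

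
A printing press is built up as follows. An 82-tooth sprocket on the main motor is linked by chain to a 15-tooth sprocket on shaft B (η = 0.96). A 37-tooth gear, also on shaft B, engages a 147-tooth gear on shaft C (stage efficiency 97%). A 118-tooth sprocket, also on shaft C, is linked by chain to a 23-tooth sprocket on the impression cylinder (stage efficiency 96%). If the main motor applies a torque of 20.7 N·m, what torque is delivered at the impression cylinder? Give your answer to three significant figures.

2.62 N·m

After the chain (15/82): 20.7 × 0.18293 × 0.96 = 3.6351 N·m
After the gear mesh (147/37): 3.6351 × 3.973 × 0.97 = 14.009 N·m
After the chain (23/118): 14.009 × 0.19492 × 0.96 = 2.6213 N·m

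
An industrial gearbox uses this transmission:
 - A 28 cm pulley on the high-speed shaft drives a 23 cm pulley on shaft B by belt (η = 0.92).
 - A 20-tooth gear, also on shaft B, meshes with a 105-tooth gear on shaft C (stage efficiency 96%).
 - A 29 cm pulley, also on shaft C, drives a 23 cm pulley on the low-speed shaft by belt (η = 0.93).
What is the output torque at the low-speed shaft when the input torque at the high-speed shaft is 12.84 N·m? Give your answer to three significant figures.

36.1 N·m

Belt: ratio = 23/28 = 0.82143; torque at shaft B = 12.84 × 0.82143 × 0.92 = 9.7034 N·m.
Gear mesh: ratio = 105/20 = 5.25; torque at shaft C = 9.7034 × 5.25 × 0.96 = 48.905 N·m.
Belt: ratio = 23/29 = 0.7931; torque at the low-speed shaft = 48.905 × 0.7931 × 0.93 = 36.072 N·m.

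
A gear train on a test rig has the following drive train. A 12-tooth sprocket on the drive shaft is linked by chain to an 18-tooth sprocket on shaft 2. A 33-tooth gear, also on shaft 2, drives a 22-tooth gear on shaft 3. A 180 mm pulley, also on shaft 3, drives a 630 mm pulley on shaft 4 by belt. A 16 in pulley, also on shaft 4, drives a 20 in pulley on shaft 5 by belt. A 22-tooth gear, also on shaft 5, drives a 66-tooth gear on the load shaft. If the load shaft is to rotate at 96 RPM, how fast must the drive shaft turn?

1260 RPM

Overall ratio R = 1.5 × 0.66667 × 3.5 × 1.25 × 3 = 13.125.
Required input speed = output speed × R = 96 × 13.125 = 1260 RPM.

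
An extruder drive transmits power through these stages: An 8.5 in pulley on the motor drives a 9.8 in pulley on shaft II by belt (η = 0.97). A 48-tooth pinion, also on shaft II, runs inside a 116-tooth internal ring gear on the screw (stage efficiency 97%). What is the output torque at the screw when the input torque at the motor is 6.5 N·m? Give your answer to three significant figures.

After the belt (9.8/8.5): 6.5 × 1.1529 × 0.97 = 7.2693 N·m
After the internal gear (116/48): 7.2693 × 2.4167 × 0.97 = 17.04 N·m

17.0 N·m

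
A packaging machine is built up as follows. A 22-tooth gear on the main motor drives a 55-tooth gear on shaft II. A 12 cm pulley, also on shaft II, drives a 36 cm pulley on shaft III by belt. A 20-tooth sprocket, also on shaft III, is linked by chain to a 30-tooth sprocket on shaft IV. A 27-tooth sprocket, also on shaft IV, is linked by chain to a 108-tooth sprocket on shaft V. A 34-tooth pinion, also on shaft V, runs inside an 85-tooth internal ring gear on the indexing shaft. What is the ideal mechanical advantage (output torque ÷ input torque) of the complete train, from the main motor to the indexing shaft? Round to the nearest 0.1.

Each stage contributes driven/driver: gear mesh 55/22 = 2.5, belt 36/12 = 3, chain 30/20 = 1.5, chain 108/27 = 4, internal gear 85/34 = 2.5.
Overall: 2.5 × 3 × 1.5 × 4 × 2.5 = 112.5.

112.5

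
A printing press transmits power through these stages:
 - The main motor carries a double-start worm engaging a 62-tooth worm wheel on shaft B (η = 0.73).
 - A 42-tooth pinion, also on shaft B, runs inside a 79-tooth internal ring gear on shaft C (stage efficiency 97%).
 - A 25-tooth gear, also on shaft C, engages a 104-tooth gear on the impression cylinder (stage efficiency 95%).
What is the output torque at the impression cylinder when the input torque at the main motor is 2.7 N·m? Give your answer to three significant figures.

worm 62/2 = 31 → τ = 2.7·31·0.73 = 61.101 N·m
internal gear 79/42 = 1.881 → τ = 61.101·1.881·0.97 = 111.48 N·m
gear mesh 104/25 = 4.16 → τ = 111.48·4.16·0.95 = 440.57 N·m

441 N·m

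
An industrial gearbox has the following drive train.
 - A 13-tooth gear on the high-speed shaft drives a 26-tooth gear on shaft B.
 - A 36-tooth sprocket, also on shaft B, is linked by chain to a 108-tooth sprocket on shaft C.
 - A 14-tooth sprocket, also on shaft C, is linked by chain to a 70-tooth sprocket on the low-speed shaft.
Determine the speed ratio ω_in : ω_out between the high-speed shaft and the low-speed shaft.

30

Each stage contributes driven/driver: gear mesh 26/13 = 2, chain 108/36 = 3, chain 70/14 = 5.
Overall: 2 × 3 × 5 = 30.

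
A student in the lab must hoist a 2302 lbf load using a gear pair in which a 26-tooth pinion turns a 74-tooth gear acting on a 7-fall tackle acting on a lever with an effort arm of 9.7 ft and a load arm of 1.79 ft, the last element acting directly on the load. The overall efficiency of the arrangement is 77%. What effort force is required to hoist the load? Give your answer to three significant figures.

27.7 lbf

Gear pair MA = 74/26 = 2.8462.
Block-and-tackle MA = number of supporting rope parts = 7.
Lever MA = effort arm / load arm = 9.7/1.79 = 5.419.
Combined ideal MA = 2.8462 × 7 × 5.419 = 107.96.
Actual MA = 107.96 × 0.77 = 83.132.
Effort = load / actual MA = 2302 / 83.132 = 27.691 lbf.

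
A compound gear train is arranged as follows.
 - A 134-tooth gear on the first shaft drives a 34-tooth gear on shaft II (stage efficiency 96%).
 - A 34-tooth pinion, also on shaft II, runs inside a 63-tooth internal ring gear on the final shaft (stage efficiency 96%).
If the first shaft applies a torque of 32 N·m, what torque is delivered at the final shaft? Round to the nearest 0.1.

gear mesh 34/134 = 0.25373 → τ = 32·0.25373·0.96 = 7.7946 N·m
internal gear 63/34 = 1.8529 → τ = 7.7946·1.8529·0.96 = 13.865 N·m

13.9 N·m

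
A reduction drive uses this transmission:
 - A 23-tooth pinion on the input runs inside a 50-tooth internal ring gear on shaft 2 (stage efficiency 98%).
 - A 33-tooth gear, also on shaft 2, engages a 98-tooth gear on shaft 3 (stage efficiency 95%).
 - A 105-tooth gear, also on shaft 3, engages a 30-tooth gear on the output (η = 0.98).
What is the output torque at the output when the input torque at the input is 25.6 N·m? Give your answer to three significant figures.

43.1 N·m

internal gear 50/23 = 2.1739 → τ = 25.6·2.1739·0.98 = 54.539 N·m
gear mesh 98/33 = 2.9697 → τ = 54.539·2.9697·0.95 = 153.87 N·m
gear mesh 30/105 = 0.28571 → τ = 153.87·0.28571·0.98 = 43.083 N·m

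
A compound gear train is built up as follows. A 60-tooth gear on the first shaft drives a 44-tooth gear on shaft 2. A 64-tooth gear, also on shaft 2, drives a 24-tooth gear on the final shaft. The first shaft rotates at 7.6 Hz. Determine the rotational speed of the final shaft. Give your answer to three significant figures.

27.6 Hz

Gear mesh: ratio = 44/60 = 0.73333, so shaft 2 turns at 7.6 / 0.73333 = 10.364 Hz.
Gear mesh: ratio = 24/64 = 0.375, so the final shaft turns at 10.364 / 0.375 = 27.636 Hz.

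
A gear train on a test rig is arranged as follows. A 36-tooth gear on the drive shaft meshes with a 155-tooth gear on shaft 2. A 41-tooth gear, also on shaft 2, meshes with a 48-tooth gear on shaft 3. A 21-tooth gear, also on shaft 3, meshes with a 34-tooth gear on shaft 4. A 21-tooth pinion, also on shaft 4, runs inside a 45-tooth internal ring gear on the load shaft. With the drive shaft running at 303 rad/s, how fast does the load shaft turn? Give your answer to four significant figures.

17.33 rad/s

gear mesh 155/36 = 4.3056 → 303/4.3056 = 70.374 rad/s
gear mesh 48/41 = 1.1707 → 70.374/1.1707 = 60.111 rad/s
gear mesh 34/21 = 1.619 → 60.111/1.619 = 37.128 rad/s
internal gear 45/21 = 2.1429 → 37.128/2.1429 = 17.326 rad/s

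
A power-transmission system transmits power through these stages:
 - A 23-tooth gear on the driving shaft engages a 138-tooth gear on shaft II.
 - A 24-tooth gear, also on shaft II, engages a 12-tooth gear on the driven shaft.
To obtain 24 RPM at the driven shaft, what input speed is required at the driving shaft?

72 RPM

Overall ratio R = 6 × 0.5 = 3.
Required input speed = output speed × R = 24 × 3 = 72 RPM.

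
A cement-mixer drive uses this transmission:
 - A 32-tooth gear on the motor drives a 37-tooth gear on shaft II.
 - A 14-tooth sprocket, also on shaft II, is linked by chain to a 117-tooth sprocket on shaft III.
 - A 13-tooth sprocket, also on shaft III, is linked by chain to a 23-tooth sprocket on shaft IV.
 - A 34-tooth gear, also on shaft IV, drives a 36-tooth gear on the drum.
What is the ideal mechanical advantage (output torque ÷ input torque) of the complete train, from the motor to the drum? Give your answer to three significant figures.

Each stage contributes driven/driver: gear mesh 37/32 = 1.1562, chain 117/14 = 8.3571, chain 23/13 = 1.7692, gear mesh 36/34 = 1.0588.
Overall: 1.1562 × 8.3571 × 1.7692 × 1.0588 = 18.102.

18.1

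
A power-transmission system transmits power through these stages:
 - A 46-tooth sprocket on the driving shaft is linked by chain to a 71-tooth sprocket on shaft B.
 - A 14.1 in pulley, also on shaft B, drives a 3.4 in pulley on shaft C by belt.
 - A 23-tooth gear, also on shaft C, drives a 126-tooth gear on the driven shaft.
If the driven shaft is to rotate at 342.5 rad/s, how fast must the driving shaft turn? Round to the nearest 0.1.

Overall ratio R = 1.5435 × 0.24113 × 5.4783 = 2.0389.
Required input speed = output speed × R = 342.5 × 2.0389 = 698.33 rad/s.

698.3 rad/s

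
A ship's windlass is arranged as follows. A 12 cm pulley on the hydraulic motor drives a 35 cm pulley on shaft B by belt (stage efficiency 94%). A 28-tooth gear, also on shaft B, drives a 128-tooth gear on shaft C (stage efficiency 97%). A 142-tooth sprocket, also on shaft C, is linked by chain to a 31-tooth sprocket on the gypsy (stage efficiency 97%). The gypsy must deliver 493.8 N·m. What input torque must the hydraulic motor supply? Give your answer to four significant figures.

Overall ratio R = 2.9167 × 4.5714 × 0.21831 = 2.9108; overall efficiency η = 0.94 × 0.97 × 0.97 = 0.8844.
Input torque = output torque / (R × η) = 493.8 / (2.9108 × 0.8844) = 191.81 N·m.

191.8 N·m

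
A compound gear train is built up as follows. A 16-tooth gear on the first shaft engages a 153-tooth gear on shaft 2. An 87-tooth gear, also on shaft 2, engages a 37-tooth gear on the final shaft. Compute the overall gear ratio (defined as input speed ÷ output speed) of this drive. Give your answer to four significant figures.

4.067

Each stage contributes driven/driver: gear mesh 153/16 = 9.5625, gear mesh 37/87 = 0.42529.
Overall: 9.5625 × 0.42529 = 4.0668.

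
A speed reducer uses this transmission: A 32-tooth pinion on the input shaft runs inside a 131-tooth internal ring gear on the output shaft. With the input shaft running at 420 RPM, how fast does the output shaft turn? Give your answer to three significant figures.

103 RPM

Internal gear: ratio = 131/32 = 4.0938, so the output shaft turns at 420 / 4.0938 = 102.6 RPM.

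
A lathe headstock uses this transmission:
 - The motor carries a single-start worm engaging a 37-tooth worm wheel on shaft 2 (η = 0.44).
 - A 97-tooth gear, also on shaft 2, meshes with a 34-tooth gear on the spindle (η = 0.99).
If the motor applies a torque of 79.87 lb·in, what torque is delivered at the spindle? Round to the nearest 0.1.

worm 37/1 = 37 → τ = 79.87·37·0.44 = 1300.3 lb·in
gear mesh 34/97 = 0.35052 → τ = 1300.3·0.35052·0.99 = 451.21 lb·in

451.2 lb·in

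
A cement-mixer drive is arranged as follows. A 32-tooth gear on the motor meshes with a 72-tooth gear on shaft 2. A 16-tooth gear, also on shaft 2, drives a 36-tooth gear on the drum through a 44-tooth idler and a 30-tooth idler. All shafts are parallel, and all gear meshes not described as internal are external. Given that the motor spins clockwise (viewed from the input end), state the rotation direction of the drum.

clockwise

the motor → shaft 2: external mesh, 1 reversal → CCW.
shaft 2 → the drum: driver → idler → idler → driven is 3 external meshes, 3 reversals → CW.
4 reversals in total — an even number — so the drum turns the same way as the motor.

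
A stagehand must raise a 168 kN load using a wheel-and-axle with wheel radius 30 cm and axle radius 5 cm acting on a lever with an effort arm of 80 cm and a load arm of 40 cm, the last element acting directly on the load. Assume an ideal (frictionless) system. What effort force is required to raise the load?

Wheel-and-axle MA = R/r = 30/5 = 6.
Lever MA = effort arm / load arm = 80/40 = 2.
Combined ideal MA = 6 × 2 = 12.
Effort = load / MA = 168 / 12 = 14 kN.

14 kN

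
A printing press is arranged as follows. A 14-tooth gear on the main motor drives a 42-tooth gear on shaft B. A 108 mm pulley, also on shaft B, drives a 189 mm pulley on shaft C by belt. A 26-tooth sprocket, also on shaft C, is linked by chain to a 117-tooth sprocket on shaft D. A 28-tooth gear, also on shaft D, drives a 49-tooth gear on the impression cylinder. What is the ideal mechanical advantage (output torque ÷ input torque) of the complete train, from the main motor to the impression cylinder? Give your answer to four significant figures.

Each stage contributes driven/driver: gear mesh 42/14 = 3, belt 189/108 = 1.75, chain 117/26 = 4.5, gear mesh 49/28 = 1.75.
Overall: 3 × 1.75 × 4.5 × 1.75 = 41.344.

41.34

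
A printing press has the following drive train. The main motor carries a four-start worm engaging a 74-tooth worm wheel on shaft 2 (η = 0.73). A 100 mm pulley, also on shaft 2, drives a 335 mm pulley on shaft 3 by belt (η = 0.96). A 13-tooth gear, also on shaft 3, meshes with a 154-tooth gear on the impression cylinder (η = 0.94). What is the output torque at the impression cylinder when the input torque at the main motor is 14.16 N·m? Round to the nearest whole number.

worm 74/4 = 18.5 → τ = 14.16·18.5·0.73 = 191.23 N·m
belt 335/100 = 3.35 → τ = 191.23·3.35·0.96 = 615 N·m
gear mesh 154/13 = 11.846 → τ = 615·11.846·0.94 = 6848.2 N·m

6848 N·m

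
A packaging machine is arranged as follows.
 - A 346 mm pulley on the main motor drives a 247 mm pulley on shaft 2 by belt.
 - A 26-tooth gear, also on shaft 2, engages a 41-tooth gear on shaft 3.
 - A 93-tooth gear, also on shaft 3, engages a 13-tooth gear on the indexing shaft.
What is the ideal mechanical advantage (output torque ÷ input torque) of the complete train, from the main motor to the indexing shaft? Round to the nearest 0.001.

0.157

Each stage contributes driven/driver: belt 247/346 = 0.71387, gear mesh 41/26 = 1.5769, gear mesh 13/93 = 0.13978.
Overall: 0.71387 × 1.5769 × 0.13978 = 0.15736.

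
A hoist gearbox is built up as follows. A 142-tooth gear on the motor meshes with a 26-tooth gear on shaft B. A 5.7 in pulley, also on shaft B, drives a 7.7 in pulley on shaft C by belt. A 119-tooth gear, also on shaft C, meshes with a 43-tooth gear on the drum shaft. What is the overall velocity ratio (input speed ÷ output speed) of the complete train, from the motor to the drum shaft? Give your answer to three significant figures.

0.0894

Each stage contributes driven/driver: gear mesh 26/142 = 0.1831, belt 7.7/5.7 = 1.3509, gear mesh 43/119 = 0.36134.
Overall: 0.1831 × 1.3509 × 0.36134 = 0.089376.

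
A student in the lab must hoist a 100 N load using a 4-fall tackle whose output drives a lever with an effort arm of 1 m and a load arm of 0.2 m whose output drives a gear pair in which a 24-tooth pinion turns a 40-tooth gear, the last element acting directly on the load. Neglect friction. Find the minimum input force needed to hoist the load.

Block-and-tackle MA = number of supporting rope parts = 4.
Lever MA = effort arm / load arm = 1/0.2 = 5.
Gear pair MA = 40/24 = 1.6667.
Combined ideal MA = 4 × 5 × 1.6667 = 33.333.
Effort = load / MA = 100 / 33.333 = 3 N.

3 N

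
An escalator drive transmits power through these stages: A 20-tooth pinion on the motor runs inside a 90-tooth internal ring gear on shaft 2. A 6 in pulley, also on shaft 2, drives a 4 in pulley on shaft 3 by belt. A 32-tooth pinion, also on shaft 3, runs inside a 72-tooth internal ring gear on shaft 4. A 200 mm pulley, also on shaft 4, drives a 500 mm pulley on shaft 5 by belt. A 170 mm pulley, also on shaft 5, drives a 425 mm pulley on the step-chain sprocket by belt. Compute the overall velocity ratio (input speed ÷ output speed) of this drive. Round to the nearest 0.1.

Each stage contributes driven/driver: internal gear 90/20 = 4.5, belt 4/6 = 0.66667, internal gear 72/32 = 2.25, belt 500/200 = 2.5, belt 425/170 = 2.5.
Overall: 4.5 × 0.66667 × 2.25 × 2.5 × 2.5 = 42.188.

42.2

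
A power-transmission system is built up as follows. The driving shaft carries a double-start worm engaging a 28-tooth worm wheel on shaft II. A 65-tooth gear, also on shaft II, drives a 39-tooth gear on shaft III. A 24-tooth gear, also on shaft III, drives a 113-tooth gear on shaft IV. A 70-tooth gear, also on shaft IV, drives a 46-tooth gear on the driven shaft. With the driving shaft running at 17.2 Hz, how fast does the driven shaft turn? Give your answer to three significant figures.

0.662 Hz

worm 28/2 = 14 → 17.2/14 = 1.2286 Hz
gear mesh 39/65 = 0.6 → 1.2286/0.6 = 2.0476 Hz
gear mesh 113/24 = 4.7083 → 2.0476/4.7083 = 0.43489 Hz
gear mesh 46/70 = 0.65714 → 0.43489/0.65714 = 0.66179 Hz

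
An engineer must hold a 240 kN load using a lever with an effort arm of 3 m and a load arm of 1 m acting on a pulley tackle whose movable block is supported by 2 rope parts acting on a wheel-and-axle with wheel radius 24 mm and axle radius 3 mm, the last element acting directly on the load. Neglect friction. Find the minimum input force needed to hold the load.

Lever MA = effort arm / load arm = 3/1 = 3.
Block-and-tackle MA = number of supporting rope parts = 2.
Wheel-and-axle MA = R/r = 24/3 = 8.
Combined ideal MA = 3 × 2 × 8 = 48.
Effort = load / MA = 240 / 48 = 5 kN.

5 kN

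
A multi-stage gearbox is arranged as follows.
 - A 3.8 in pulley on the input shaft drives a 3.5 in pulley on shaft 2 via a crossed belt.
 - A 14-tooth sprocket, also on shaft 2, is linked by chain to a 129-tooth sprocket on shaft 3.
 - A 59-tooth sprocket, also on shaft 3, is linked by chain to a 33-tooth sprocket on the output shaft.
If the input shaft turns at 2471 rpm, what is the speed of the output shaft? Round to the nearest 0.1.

520.6 rpm

the input shaft → shaft 2 (belt, 3.5/3.8): 2471 ÷ 0.92105 = 2682.8 rpm
shaft 2 → shaft 3 (chain, 129/14): 2682.8 ÷ 9.2143 = 291.16 rpm
shaft 3 → the output shaft (chain, 33/59): 291.16 ÷ 0.55932 = 520.55 rpm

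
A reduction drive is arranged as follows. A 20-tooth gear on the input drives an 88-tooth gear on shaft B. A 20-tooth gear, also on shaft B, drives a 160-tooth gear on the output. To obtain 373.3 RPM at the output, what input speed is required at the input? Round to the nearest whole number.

13140 RPM

Overall ratio R = 4.4 × 8 = 35.2.
Required input speed = output speed × R = 373.3 × 35.2 = 13140 RPM.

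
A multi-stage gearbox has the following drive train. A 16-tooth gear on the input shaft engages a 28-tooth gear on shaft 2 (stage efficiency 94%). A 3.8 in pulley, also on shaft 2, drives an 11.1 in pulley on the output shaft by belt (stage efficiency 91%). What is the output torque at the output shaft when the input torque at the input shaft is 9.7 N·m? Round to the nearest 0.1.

After the gear mesh (28/16): 9.7 × 1.75 × 0.94 = 15.956 N·m
After the belt (11.1/3.8): 15.956 × 2.9211 × 0.91 = 42.415 N·m

42.4 N·m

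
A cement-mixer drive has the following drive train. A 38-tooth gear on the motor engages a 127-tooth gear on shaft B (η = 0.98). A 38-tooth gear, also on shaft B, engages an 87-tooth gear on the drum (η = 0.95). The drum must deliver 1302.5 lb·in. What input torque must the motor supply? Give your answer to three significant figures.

183 lb·in

Overall ratio R = 3.3421 × 2.2895 = 7.6517; overall efficiency η = 0.98 × 0.95 = 0.9310.
Input torque = output torque / (R × η) = 1302.5 / (7.6517 × 0.9310) = 182.84 lb·in.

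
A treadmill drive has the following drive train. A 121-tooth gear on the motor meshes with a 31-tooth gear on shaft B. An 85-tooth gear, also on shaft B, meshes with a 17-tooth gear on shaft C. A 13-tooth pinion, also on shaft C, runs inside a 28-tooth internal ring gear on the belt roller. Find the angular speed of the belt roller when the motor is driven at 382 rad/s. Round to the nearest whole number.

gear mesh 31/121 = 0.2562 → 382/0.2562 = 1491 rad/s
gear mesh 17/85 = 0.2 → 1491/0.2 = 7455.2 rad/s
internal gear 28/13 = 2.1538 → 7455.2/2.1538 = 3461.3 rad/s

3461 rad/s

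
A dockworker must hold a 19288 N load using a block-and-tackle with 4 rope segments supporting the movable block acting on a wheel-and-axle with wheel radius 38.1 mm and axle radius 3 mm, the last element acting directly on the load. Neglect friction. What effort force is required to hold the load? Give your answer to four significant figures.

379.7 N

Block-and-tackle MA = number of supporting rope parts = 4.
Wheel-and-axle MA = R/r = 38.1/3 = 12.7.
Combined ideal MA = 4 × 12.7 = 50.8.
Effort = load / MA = 19288 / 50.8 = 379.69 N.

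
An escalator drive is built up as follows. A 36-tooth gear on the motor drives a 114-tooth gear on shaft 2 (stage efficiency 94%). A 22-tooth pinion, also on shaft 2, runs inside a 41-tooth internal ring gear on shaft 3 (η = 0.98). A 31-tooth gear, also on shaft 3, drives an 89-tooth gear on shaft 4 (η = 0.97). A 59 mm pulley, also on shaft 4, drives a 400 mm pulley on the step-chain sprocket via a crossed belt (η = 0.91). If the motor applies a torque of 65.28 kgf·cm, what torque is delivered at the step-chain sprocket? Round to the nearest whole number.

6097 kgf·cm

gear mesh 114/36 = 3.1667 → τ = 65.28·3.1667·0.94 = 194.32 kgf·cm
internal gear 41/22 = 1.8636 → τ = 194.32·1.8636·0.98 = 354.89 kgf·cm
gear mesh 89/31 = 2.871 → τ = 354.89·2.871·0.97 = 988.32 kgf·cm
belt 400/59 = 6.7797 → τ = 988.32·6.7797·0.91 = 6097.4 kgf·cm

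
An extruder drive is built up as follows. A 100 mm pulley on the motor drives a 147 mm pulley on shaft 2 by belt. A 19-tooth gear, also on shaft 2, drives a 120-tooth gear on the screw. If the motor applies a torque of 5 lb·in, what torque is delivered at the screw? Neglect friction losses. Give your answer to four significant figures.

After the belt (147/100): 5 × 1.47 = 7.35 lb·in
After the gear mesh (120/19): 7.35 × 6.3158 = 46.421 lb·in

46.42 lb·in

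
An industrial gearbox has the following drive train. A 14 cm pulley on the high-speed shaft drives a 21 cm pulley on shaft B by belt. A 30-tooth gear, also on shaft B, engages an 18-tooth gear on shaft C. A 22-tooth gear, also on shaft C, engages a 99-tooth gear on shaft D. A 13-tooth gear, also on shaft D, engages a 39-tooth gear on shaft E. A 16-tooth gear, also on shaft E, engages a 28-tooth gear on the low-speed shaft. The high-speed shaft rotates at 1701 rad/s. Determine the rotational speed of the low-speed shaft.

80 rad/s

Belt: ratio = 21/14 = 1.5, so shaft B turns at 1701 / 1.5 = 1134 rad/s.
Gear mesh: ratio = 18/30 = 0.6, so shaft C turns at 1134 / 0.6 = 1890 rad/s.
Gear mesh: ratio = 99/22 = 4.5, so shaft D turns at 1890 / 4.5 = 420 rad/s.
Gear mesh: ratio = 39/13 = 3, so shaft E turns at 420 / 3 = 140 rad/s.
Gear mesh: ratio = 28/16 = 1.75, so the low-speed shaft turns at 140 / 1.75 = 80 rad/s.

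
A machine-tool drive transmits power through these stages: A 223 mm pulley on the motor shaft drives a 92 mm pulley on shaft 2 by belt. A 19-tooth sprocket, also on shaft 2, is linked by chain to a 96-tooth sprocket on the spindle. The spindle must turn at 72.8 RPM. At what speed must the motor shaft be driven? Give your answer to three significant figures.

Overall ratio R = 0.41256 × 5.0526 = 2.0845.
Required input speed = output speed × R = 72.8 × 2.0845 = 151.75 RPM.

152 RPM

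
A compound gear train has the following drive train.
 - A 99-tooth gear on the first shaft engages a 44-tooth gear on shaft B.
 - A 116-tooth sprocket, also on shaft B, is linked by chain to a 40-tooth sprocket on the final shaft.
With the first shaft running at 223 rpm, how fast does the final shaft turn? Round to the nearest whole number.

1455 rpm

Gear mesh: ratio = 44/99 = 0.44444, so shaft B turns at 223 / 0.44444 = 501.75 rpm.
Chain: ratio = 40/116 = 0.34483, so the final shaft turns at 501.75 / 0.34483 = 1455.1 rpm.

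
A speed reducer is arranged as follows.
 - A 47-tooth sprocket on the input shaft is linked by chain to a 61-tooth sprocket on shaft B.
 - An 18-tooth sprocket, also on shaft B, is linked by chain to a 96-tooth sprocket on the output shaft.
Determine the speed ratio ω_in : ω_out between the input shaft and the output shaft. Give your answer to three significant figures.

6.92

Each stage contributes driven/driver: chain 61/47 = 1.2979, chain 96/18 = 5.3333.
Overall: 1.2979 × 5.3333 = 6.922.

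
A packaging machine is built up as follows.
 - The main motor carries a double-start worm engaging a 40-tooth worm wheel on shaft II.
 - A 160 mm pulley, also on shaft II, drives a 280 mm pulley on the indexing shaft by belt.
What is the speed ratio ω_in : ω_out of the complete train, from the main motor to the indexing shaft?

Each stage contributes driven/driver: worm 40/2 = 20, belt 280/160 = 1.75.
Overall: 20 × 1.75 = 35.

35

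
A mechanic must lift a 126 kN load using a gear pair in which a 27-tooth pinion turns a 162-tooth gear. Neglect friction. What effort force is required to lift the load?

21 kN

Gear pair MA = 162/27 = 6.
Effort = load / MA = 126 / 6 = 21 kN.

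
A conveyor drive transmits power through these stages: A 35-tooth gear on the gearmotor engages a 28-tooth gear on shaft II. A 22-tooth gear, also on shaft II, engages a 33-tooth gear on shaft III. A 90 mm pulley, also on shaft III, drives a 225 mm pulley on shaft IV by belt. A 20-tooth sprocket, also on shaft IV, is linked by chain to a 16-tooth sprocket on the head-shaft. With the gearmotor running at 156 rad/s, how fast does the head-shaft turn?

gear mesh 28/35 = 0.8 → 156/0.8 = 195 rad/s
gear mesh 33/22 = 1.5 → 195/1.5 = 130 rad/s
belt 225/90 = 2.5 → 130/2.5 = 52 rad/s
chain 16/20 = 0.8 → 52/0.8 = 65 rad/s

65 rad/s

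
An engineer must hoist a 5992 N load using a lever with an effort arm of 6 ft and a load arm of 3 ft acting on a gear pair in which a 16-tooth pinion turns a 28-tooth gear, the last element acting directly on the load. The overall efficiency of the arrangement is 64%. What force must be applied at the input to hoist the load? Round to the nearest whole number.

Lever MA = effort arm / load arm = 6/3 = 2.
Gear pair MA = 28/16 = 1.75.
Combined ideal MA = 2 × 1.75 = 3.5.
Actual MA = 3.5 × 0.64 = 2.24.
Effort = load / actual MA = 5992 / 2.24 = 2675 N.

2675 N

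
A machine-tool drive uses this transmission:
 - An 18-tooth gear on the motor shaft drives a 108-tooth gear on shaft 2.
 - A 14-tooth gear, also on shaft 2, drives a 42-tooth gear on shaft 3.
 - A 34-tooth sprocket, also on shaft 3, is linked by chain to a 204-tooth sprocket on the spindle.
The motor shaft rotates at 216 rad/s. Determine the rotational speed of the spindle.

2 rad/s

gear mesh 108/18 = 6 → 216/6 = 36 rad/s
gear mesh 42/14 = 3 → 36/3 = 12 rad/s
chain 204/34 = 6 → 12/6 = 2 rad/s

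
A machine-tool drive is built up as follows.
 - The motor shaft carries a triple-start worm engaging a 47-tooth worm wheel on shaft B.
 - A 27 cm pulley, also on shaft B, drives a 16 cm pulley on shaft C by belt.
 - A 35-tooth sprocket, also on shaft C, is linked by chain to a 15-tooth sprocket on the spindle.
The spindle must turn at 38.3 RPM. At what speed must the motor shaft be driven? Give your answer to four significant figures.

152.4 RPM

Overall ratio R = 15.667 × 0.59259 × 0.42857 = 3.9788.
Required input speed = output speed × R = 38.3 × 3.9788 = 152.39 RPM.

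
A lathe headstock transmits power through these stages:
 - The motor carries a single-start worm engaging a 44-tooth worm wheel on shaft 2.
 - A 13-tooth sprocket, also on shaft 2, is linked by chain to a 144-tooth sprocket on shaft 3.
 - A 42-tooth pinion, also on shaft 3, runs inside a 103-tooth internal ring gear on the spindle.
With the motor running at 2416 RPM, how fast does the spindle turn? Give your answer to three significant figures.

Worm: ratio = 44/1 = 44, so shaft 2 turns at 2416 / 44 = 54.909 RPM.
Chain: ratio = 144/13 = 11.077, so shaft 3 turns at 54.909 / 11.077 = 4.9571 RPM.
Internal gear: ratio = 103/42 = 2.4524, so the spindle turns at 4.9571 / 2.4524 = 2.0213 RPM.

2.02 RPM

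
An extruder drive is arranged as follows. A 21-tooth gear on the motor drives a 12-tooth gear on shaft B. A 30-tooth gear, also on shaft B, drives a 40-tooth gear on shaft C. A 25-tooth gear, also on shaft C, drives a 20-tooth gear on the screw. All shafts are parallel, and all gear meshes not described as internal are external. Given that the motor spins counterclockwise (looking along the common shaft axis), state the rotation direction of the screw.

the motor → shaft B: external mesh, 1 reversal → CW.
shaft B → shaft C: external mesh, 1 reversal → CCW.
shaft C → the screw: external mesh, 1 reversal → CW.
3 reversals in total — an odd number — so the screw turns opposite to the motor.

clockwise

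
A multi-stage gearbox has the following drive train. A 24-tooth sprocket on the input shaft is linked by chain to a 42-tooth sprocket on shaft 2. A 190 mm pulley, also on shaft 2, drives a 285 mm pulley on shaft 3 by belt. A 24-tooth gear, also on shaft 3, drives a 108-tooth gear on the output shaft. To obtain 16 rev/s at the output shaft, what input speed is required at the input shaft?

189 rev/s

Overall ratio R = 1.75 × 1.5 × 4.5 = 11.812.
Required input speed = output speed × R = 16 × 11.812 = 189 rev/s.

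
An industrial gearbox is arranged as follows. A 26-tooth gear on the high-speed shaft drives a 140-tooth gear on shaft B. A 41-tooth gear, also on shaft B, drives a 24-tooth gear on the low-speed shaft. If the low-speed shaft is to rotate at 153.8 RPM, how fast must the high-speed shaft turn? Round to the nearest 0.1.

Overall ratio R = 5.3846 × 0.58537 = 3.152.
Required input speed = output speed × R = 153.8 × 3.152 = 484.77 RPM.

484.8 RPM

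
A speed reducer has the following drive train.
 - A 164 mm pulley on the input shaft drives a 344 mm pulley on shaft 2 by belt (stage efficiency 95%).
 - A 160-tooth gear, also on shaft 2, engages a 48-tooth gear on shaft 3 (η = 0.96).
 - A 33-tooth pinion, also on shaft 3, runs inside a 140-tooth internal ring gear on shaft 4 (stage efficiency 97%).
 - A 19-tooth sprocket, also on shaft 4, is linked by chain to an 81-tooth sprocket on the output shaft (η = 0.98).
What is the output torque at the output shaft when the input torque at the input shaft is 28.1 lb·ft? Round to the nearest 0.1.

277.3 lb·ft

Belt: ratio = 344/164 = 2.0976; torque at shaft 2 = 28.1 × 2.0976 × 0.95 = 55.994 lb·ft.
Gear mesh: ratio = 48/160 = 0.3; torque at shaft 3 = 55.994 × 0.3 × 0.96 = 16.126 lb·ft.
Internal gear: ratio = 140/33 = 4.2424; torque at shaft 4 = 16.126 × 4.2424 × 0.97 = 66.363 lb·ft.
Chain: ratio = 81/19 = 4.2632; torque at the output shaft = 66.363 × 4.2632 × 0.98 = 277.26 lb·ft.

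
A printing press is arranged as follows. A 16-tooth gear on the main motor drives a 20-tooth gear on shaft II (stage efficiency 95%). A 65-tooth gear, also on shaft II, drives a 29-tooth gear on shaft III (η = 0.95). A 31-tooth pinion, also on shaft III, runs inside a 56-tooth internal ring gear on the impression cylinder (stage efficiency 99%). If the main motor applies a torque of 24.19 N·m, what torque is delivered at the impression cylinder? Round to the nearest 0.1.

Gear mesh: ratio = 20/16 = 1.25; torque at shaft II = 24.19 × 1.25 × 0.95 = 28.726 N·m.
Gear mesh: ratio = 29/65 = 0.44615; torque at shaft III = 28.726 × 0.44615 × 0.95 = 12.175 N·m.
Internal gear: ratio = 56/31 = 1.8065; torque at the impression cylinder = 12.175 × 1.8065 × 0.99 = 21.774 N·m.

21.8 N·m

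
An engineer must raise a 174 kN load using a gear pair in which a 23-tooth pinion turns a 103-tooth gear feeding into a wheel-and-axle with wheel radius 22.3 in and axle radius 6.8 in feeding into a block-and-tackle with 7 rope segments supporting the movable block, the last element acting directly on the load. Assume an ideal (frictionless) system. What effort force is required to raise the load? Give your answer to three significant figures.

1.69 kN

Gear pair MA = 103/23 = 4.4783.
Wheel-and-axle MA = R/r = 22.3/6.8 = 3.2794.
Block-and-tackle MA = number of supporting rope parts = 7.
Combined ideal MA = 4.4783 × 3.2794 × 7 = 102.8.
Effort = load / MA = 174 / 102.8 = 1.6926 kN.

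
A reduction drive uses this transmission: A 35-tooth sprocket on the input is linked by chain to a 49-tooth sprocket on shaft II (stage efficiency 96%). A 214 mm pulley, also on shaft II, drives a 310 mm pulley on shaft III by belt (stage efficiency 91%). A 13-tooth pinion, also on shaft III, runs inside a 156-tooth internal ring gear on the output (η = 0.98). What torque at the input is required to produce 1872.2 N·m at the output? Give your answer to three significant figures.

89.9 N·m

Overall ratio R = 1.4 × 1.4486 × 12 = 24.336; overall efficiency η = 0.96 × 0.91 × 0.98 = 0.8561.
Input torque = output torque / (R × η) = 1872.2 / (24.336 × 0.8561) = 89.858 N·m.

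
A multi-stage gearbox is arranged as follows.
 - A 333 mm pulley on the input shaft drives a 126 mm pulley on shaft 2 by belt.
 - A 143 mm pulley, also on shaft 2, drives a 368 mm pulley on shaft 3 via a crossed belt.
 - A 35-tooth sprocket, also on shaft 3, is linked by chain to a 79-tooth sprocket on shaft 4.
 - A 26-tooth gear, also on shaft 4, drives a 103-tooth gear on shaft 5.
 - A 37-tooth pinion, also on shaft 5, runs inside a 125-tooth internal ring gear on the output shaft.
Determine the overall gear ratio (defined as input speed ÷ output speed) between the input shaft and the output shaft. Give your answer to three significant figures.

29.4

Each stage contributes driven/driver: belt 126/333 = 0.37838, belt 368/143 = 2.5734, chain 79/35 = 2.2571, gear mesh 103/26 = 3.9615, internal gear 125/37 = 3.3784.
Overall: 0.37838 × 2.5734 × 2.2571 × 3.9615 × 3.3784 = 29.415.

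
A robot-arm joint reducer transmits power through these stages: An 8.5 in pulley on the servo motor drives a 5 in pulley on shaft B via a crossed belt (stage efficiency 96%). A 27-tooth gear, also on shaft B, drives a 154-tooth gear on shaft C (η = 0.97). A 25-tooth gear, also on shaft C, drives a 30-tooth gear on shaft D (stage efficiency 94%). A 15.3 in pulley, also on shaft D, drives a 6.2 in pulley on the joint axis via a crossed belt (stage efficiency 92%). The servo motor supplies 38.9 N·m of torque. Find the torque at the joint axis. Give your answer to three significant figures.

51.1 N·m

Belt: ratio = 5/8.5 = 0.58824; torque at shaft B = 38.9 × 0.58824 × 0.96 = 21.967 N·m.
Gear mesh: ratio = 154/27 = 5.7037; torque at shaft C = 21.967 × 5.7037 × 0.97 = 121.53 N·m.
Gear mesh: ratio = 30/25 = 1.2; torque at shaft D = 121.53 × 1.2 × 0.94 = 137.09 N·m.
Belt: ratio = 6.2/15.3 = 0.40523; torque at the joint axis = 137.09 × 0.40523 × 0.92 = 51.109 N·m.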